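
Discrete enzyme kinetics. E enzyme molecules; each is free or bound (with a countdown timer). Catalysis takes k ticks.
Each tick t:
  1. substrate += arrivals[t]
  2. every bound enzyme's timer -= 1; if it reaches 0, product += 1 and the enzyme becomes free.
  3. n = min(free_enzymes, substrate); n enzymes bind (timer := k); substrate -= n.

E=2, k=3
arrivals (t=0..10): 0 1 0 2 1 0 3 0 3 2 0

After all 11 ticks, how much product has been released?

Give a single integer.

t=0: arr=0 -> substrate=0 bound=0 product=0
t=1: arr=1 -> substrate=0 bound=1 product=0
t=2: arr=0 -> substrate=0 bound=1 product=0
t=3: arr=2 -> substrate=1 bound=2 product=0
t=4: arr=1 -> substrate=1 bound=2 product=1
t=5: arr=0 -> substrate=1 bound=2 product=1
t=6: arr=3 -> substrate=3 bound=2 product=2
t=7: arr=0 -> substrate=2 bound=2 product=3
t=8: arr=3 -> substrate=5 bound=2 product=3
t=9: arr=2 -> substrate=6 bound=2 product=4
t=10: arr=0 -> substrate=5 bound=2 product=5

Answer: 5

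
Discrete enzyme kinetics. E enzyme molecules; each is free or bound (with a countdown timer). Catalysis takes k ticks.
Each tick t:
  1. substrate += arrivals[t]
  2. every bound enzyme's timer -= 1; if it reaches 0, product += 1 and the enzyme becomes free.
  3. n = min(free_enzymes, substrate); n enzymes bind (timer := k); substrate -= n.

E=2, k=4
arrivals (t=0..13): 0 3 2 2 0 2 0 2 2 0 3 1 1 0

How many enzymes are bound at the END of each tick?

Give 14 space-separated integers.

t=0: arr=0 -> substrate=0 bound=0 product=0
t=1: arr=3 -> substrate=1 bound=2 product=0
t=2: arr=2 -> substrate=3 bound=2 product=0
t=3: arr=2 -> substrate=5 bound=2 product=0
t=4: arr=0 -> substrate=5 bound=2 product=0
t=5: arr=2 -> substrate=5 bound=2 product=2
t=6: arr=0 -> substrate=5 bound=2 product=2
t=7: arr=2 -> substrate=7 bound=2 product=2
t=8: arr=2 -> substrate=9 bound=2 product=2
t=9: arr=0 -> substrate=7 bound=2 product=4
t=10: arr=3 -> substrate=10 bound=2 product=4
t=11: arr=1 -> substrate=11 bound=2 product=4
t=12: arr=1 -> substrate=12 bound=2 product=4
t=13: arr=0 -> substrate=10 bound=2 product=6

Answer: 0 2 2 2 2 2 2 2 2 2 2 2 2 2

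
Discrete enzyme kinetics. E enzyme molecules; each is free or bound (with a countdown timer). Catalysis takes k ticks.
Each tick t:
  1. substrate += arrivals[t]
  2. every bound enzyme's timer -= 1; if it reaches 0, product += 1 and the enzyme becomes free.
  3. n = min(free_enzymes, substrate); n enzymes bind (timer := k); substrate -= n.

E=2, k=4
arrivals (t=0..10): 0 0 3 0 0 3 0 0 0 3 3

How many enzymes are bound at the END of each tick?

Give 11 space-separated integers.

t=0: arr=0 -> substrate=0 bound=0 product=0
t=1: arr=0 -> substrate=0 bound=0 product=0
t=2: arr=3 -> substrate=1 bound=2 product=0
t=3: arr=0 -> substrate=1 bound=2 product=0
t=4: arr=0 -> substrate=1 bound=2 product=0
t=5: arr=3 -> substrate=4 bound=2 product=0
t=6: arr=0 -> substrate=2 bound=2 product=2
t=7: arr=0 -> substrate=2 bound=2 product=2
t=8: arr=0 -> substrate=2 bound=2 product=2
t=9: arr=3 -> substrate=5 bound=2 product=2
t=10: arr=3 -> substrate=6 bound=2 product=4

Answer: 0 0 2 2 2 2 2 2 2 2 2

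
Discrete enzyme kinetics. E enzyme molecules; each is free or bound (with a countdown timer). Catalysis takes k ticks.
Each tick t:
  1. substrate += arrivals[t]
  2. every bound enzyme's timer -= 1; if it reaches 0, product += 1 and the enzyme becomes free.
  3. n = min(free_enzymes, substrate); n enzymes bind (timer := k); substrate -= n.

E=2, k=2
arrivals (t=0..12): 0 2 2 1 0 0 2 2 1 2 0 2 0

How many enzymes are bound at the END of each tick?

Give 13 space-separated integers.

Answer: 0 2 2 2 2 1 2 2 2 2 2 2 2

Derivation:
t=0: arr=0 -> substrate=0 bound=0 product=0
t=1: arr=2 -> substrate=0 bound=2 product=0
t=2: arr=2 -> substrate=2 bound=2 product=0
t=3: arr=1 -> substrate=1 bound=2 product=2
t=4: arr=0 -> substrate=1 bound=2 product=2
t=5: arr=0 -> substrate=0 bound=1 product=4
t=6: arr=2 -> substrate=1 bound=2 product=4
t=7: arr=2 -> substrate=2 bound=2 product=5
t=8: arr=1 -> substrate=2 bound=2 product=6
t=9: arr=2 -> substrate=3 bound=2 product=7
t=10: arr=0 -> substrate=2 bound=2 product=8
t=11: arr=2 -> substrate=3 bound=2 product=9
t=12: arr=0 -> substrate=2 bound=2 product=10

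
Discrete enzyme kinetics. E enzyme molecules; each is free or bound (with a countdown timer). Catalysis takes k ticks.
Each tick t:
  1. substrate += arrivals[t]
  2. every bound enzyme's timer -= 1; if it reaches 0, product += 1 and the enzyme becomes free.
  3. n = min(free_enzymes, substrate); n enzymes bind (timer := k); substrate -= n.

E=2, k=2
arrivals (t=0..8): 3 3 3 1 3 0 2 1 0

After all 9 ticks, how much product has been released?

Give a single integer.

t=0: arr=3 -> substrate=1 bound=2 product=0
t=1: arr=3 -> substrate=4 bound=2 product=0
t=2: arr=3 -> substrate=5 bound=2 product=2
t=3: arr=1 -> substrate=6 bound=2 product=2
t=4: arr=3 -> substrate=7 bound=2 product=4
t=5: arr=0 -> substrate=7 bound=2 product=4
t=6: arr=2 -> substrate=7 bound=2 product=6
t=7: arr=1 -> substrate=8 bound=2 product=6
t=8: arr=0 -> substrate=6 bound=2 product=8

Answer: 8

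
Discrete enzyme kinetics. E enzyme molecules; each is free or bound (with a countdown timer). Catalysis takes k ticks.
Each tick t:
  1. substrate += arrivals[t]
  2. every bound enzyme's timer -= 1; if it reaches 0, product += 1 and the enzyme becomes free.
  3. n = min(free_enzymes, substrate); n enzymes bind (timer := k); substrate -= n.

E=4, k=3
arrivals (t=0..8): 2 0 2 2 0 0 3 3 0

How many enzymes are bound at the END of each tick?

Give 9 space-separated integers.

Answer: 2 2 4 4 4 2 3 4 4

Derivation:
t=0: arr=2 -> substrate=0 bound=2 product=0
t=1: arr=0 -> substrate=0 bound=2 product=0
t=2: arr=2 -> substrate=0 bound=4 product=0
t=3: arr=2 -> substrate=0 bound=4 product=2
t=4: arr=0 -> substrate=0 bound=4 product=2
t=5: arr=0 -> substrate=0 bound=2 product=4
t=6: arr=3 -> substrate=0 bound=3 product=6
t=7: arr=3 -> substrate=2 bound=4 product=6
t=8: arr=0 -> substrate=2 bound=4 product=6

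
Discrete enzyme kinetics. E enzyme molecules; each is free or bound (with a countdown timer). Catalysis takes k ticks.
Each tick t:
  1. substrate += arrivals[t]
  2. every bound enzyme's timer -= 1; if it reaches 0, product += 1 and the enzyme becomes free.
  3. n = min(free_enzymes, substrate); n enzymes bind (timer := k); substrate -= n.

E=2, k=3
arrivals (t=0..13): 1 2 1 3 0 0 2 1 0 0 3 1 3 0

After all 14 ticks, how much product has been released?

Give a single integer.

t=0: arr=1 -> substrate=0 bound=1 product=0
t=1: arr=2 -> substrate=1 bound=2 product=0
t=2: arr=1 -> substrate=2 bound=2 product=0
t=3: arr=3 -> substrate=4 bound=2 product=1
t=4: arr=0 -> substrate=3 bound=2 product=2
t=5: arr=0 -> substrate=3 bound=2 product=2
t=6: arr=2 -> substrate=4 bound=2 product=3
t=7: arr=1 -> substrate=4 bound=2 product=4
t=8: arr=0 -> substrate=4 bound=2 product=4
t=9: arr=0 -> substrate=3 bound=2 product=5
t=10: arr=3 -> substrate=5 bound=2 product=6
t=11: arr=1 -> substrate=6 bound=2 product=6
t=12: arr=3 -> substrate=8 bound=2 product=7
t=13: arr=0 -> substrate=7 bound=2 product=8

Answer: 8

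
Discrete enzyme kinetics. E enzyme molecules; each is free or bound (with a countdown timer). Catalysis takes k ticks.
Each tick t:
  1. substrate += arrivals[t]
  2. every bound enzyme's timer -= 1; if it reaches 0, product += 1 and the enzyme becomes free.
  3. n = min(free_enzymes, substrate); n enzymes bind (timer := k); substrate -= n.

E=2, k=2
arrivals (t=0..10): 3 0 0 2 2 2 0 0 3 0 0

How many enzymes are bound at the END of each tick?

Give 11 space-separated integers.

Answer: 2 2 1 2 2 2 2 2 2 2 2

Derivation:
t=0: arr=3 -> substrate=1 bound=2 product=0
t=1: arr=0 -> substrate=1 bound=2 product=0
t=2: arr=0 -> substrate=0 bound=1 product=2
t=3: arr=2 -> substrate=1 bound=2 product=2
t=4: arr=2 -> substrate=2 bound=2 product=3
t=5: arr=2 -> substrate=3 bound=2 product=4
t=6: arr=0 -> substrate=2 bound=2 product=5
t=7: arr=0 -> substrate=1 bound=2 product=6
t=8: arr=3 -> substrate=3 bound=2 product=7
t=9: arr=0 -> substrate=2 bound=2 product=8
t=10: arr=0 -> substrate=1 bound=2 product=9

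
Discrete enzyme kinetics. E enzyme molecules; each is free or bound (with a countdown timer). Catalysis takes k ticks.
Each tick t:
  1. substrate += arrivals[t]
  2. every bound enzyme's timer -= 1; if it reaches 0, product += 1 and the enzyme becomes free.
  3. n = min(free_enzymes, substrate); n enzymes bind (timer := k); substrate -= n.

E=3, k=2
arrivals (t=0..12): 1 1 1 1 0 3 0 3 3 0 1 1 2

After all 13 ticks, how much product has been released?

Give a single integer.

Answer: 13

Derivation:
t=0: arr=1 -> substrate=0 bound=1 product=0
t=1: arr=1 -> substrate=0 bound=2 product=0
t=2: arr=1 -> substrate=0 bound=2 product=1
t=3: arr=1 -> substrate=0 bound=2 product=2
t=4: arr=0 -> substrate=0 bound=1 product=3
t=5: arr=3 -> substrate=0 bound=3 product=4
t=6: arr=0 -> substrate=0 bound=3 product=4
t=7: arr=3 -> substrate=0 bound=3 product=7
t=8: arr=3 -> substrate=3 bound=3 product=7
t=9: arr=0 -> substrate=0 bound=3 product=10
t=10: arr=1 -> substrate=1 bound=3 product=10
t=11: arr=1 -> substrate=0 bound=2 product=13
t=12: arr=2 -> substrate=1 bound=3 product=13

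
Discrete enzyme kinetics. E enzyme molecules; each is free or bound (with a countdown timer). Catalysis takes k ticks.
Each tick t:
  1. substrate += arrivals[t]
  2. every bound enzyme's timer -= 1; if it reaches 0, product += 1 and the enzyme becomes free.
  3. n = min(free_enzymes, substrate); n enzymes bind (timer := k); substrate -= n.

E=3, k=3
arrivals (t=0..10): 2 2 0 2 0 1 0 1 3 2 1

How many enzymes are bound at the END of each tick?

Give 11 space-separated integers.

t=0: arr=2 -> substrate=0 bound=2 product=0
t=1: arr=2 -> substrate=1 bound=3 product=0
t=2: arr=0 -> substrate=1 bound=3 product=0
t=3: arr=2 -> substrate=1 bound=3 product=2
t=4: arr=0 -> substrate=0 bound=3 product=3
t=5: arr=1 -> substrate=1 bound=3 product=3
t=6: arr=0 -> substrate=0 bound=2 product=5
t=7: arr=1 -> substrate=0 bound=2 product=6
t=8: arr=3 -> substrate=2 bound=3 product=6
t=9: arr=2 -> substrate=3 bound=3 product=7
t=10: arr=1 -> substrate=3 bound=3 product=8

Answer: 2 3 3 3 3 3 2 2 3 3 3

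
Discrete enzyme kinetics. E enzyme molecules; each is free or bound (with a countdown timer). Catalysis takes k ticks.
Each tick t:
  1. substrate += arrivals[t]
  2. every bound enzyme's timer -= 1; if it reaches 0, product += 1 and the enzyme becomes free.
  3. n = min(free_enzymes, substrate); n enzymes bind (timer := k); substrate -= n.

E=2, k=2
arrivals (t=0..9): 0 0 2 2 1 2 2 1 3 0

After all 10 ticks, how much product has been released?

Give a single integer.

Answer: 6

Derivation:
t=0: arr=0 -> substrate=0 bound=0 product=0
t=1: arr=0 -> substrate=0 bound=0 product=0
t=2: arr=2 -> substrate=0 bound=2 product=0
t=3: arr=2 -> substrate=2 bound=2 product=0
t=4: arr=1 -> substrate=1 bound=2 product=2
t=5: arr=2 -> substrate=3 bound=2 product=2
t=6: arr=2 -> substrate=3 bound=2 product=4
t=7: arr=1 -> substrate=4 bound=2 product=4
t=8: arr=3 -> substrate=5 bound=2 product=6
t=9: arr=0 -> substrate=5 bound=2 product=6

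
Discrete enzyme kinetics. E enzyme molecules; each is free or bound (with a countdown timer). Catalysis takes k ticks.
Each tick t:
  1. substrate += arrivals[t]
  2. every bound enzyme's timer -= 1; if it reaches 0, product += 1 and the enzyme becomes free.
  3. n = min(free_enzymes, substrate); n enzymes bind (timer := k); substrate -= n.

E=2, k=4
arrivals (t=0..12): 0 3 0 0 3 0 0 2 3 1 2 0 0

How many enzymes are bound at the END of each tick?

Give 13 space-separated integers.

Answer: 0 2 2 2 2 2 2 2 2 2 2 2 2

Derivation:
t=0: arr=0 -> substrate=0 bound=0 product=0
t=1: arr=3 -> substrate=1 bound=2 product=0
t=2: arr=0 -> substrate=1 bound=2 product=0
t=3: arr=0 -> substrate=1 bound=2 product=0
t=4: arr=3 -> substrate=4 bound=2 product=0
t=5: arr=0 -> substrate=2 bound=2 product=2
t=6: arr=0 -> substrate=2 bound=2 product=2
t=7: arr=2 -> substrate=4 bound=2 product=2
t=8: arr=3 -> substrate=7 bound=2 product=2
t=9: arr=1 -> substrate=6 bound=2 product=4
t=10: arr=2 -> substrate=8 bound=2 product=4
t=11: arr=0 -> substrate=8 bound=2 product=4
t=12: arr=0 -> substrate=8 bound=2 product=4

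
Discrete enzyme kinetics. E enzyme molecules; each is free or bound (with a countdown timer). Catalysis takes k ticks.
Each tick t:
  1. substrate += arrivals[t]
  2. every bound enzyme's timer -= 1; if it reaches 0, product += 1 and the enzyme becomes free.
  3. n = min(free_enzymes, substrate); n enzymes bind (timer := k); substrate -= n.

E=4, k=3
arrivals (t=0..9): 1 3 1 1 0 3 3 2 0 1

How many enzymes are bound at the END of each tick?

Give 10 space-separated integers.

t=0: arr=1 -> substrate=0 bound=1 product=0
t=1: arr=3 -> substrate=0 bound=4 product=0
t=2: arr=1 -> substrate=1 bound=4 product=0
t=3: arr=1 -> substrate=1 bound=4 product=1
t=4: arr=0 -> substrate=0 bound=2 product=4
t=5: arr=3 -> substrate=1 bound=4 product=4
t=6: arr=3 -> substrate=3 bound=4 product=5
t=7: arr=2 -> substrate=4 bound=4 product=6
t=8: arr=0 -> substrate=2 bound=4 product=8
t=9: arr=1 -> substrate=2 bound=4 product=9

Answer: 1 4 4 4 2 4 4 4 4 4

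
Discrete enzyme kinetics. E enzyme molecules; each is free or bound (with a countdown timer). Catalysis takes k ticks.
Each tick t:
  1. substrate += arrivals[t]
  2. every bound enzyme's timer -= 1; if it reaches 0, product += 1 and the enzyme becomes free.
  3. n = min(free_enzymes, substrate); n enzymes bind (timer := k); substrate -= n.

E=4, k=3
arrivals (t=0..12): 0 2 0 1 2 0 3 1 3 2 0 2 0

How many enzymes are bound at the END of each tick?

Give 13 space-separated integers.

Answer: 0 2 2 3 3 3 4 4 4 4 4 4 4

Derivation:
t=0: arr=0 -> substrate=0 bound=0 product=0
t=1: arr=2 -> substrate=0 bound=2 product=0
t=2: arr=0 -> substrate=0 bound=2 product=0
t=3: arr=1 -> substrate=0 bound=3 product=0
t=4: arr=2 -> substrate=0 bound=3 product=2
t=5: arr=0 -> substrate=0 bound=3 product=2
t=6: arr=3 -> substrate=1 bound=4 product=3
t=7: arr=1 -> substrate=0 bound=4 product=5
t=8: arr=3 -> substrate=3 bound=4 product=5
t=9: arr=2 -> substrate=3 bound=4 product=7
t=10: arr=0 -> substrate=1 bound=4 product=9
t=11: arr=2 -> substrate=3 bound=4 product=9
t=12: arr=0 -> substrate=1 bound=4 product=11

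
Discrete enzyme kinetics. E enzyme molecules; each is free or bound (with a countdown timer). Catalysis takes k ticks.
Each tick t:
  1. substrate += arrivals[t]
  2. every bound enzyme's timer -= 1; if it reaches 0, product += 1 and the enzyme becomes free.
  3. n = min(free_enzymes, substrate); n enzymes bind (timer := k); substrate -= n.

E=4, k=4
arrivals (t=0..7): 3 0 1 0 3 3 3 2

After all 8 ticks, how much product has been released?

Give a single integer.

t=0: arr=3 -> substrate=0 bound=3 product=0
t=1: arr=0 -> substrate=0 bound=3 product=0
t=2: arr=1 -> substrate=0 bound=4 product=0
t=3: arr=0 -> substrate=0 bound=4 product=0
t=4: arr=3 -> substrate=0 bound=4 product=3
t=5: arr=3 -> substrate=3 bound=4 product=3
t=6: arr=3 -> substrate=5 bound=4 product=4
t=7: arr=2 -> substrate=7 bound=4 product=4

Answer: 4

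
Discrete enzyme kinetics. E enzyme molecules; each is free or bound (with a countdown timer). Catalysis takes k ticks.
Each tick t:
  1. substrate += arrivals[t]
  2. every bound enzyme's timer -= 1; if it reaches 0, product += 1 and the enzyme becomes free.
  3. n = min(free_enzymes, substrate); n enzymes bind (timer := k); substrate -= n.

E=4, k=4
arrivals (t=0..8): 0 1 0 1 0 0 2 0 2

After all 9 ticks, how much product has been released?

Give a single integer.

t=0: arr=0 -> substrate=0 bound=0 product=0
t=1: arr=1 -> substrate=0 bound=1 product=0
t=2: arr=0 -> substrate=0 bound=1 product=0
t=3: arr=1 -> substrate=0 bound=2 product=0
t=4: arr=0 -> substrate=0 bound=2 product=0
t=5: arr=0 -> substrate=0 bound=1 product=1
t=6: arr=2 -> substrate=0 bound=3 product=1
t=7: arr=0 -> substrate=0 bound=2 product=2
t=8: arr=2 -> substrate=0 bound=4 product=2

Answer: 2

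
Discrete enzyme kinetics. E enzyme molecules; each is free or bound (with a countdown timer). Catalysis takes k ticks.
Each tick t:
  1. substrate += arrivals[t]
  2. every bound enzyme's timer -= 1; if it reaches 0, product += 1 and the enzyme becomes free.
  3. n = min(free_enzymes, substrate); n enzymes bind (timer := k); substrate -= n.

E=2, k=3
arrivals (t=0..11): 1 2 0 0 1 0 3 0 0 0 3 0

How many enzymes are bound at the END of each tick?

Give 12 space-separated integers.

t=0: arr=1 -> substrate=0 bound=1 product=0
t=1: arr=2 -> substrate=1 bound=2 product=0
t=2: arr=0 -> substrate=1 bound=2 product=0
t=3: arr=0 -> substrate=0 bound=2 product=1
t=4: arr=1 -> substrate=0 bound=2 product=2
t=5: arr=0 -> substrate=0 bound=2 product=2
t=6: arr=3 -> substrate=2 bound=2 product=3
t=7: arr=0 -> substrate=1 bound=2 product=4
t=8: arr=0 -> substrate=1 bound=2 product=4
t=9: arr=0 -> substrate=0 bound=2 product=5
t=10: arr=3 -> substrate=2 bound=2 product=6
t=11: arr=0 -> substrate=2 bound=2 product=6

Answer: 1 2 2 2 2 2 2 2 2 2 2 2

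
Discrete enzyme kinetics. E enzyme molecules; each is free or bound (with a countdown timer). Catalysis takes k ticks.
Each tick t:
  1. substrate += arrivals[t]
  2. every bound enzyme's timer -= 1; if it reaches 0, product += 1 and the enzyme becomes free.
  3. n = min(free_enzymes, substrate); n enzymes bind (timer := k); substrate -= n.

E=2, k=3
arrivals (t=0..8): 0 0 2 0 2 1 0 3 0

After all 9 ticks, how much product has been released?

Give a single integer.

Answer: 4

Derivation:
t=0: arr=0 -> substrate=0 bound=0 product=0
t=1: arr=0 -> substrate=0 bound=0 product=0
t=2: arr=2 -> substrate=0 bound=2 product=0
t=3: arr=0 -> substrate=0 bound=2 product=0
t=4: arr=2 -> substrate=2 bound=2 product=0
t=5: arr=1 -> substrate=1 bound=2 product=2
t=6: arr=0 -> substrate=1 bound=2 product=2
t=7: arr=3 -> substrate=4 bound=2 product=2
t=8: arr=0 -> substrate=2 bound=2 product=4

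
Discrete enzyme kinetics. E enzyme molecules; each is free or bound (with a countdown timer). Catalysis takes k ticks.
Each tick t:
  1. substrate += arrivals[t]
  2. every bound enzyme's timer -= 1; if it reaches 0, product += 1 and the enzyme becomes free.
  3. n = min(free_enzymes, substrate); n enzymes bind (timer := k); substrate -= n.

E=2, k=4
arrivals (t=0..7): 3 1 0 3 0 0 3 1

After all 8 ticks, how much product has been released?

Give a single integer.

Answer: 2

Derivation:
t=0: arr=3 -> substrate=1 bound=2 product=0
t=1: arr=1 -> substrate=2 bound=2 product=0
t=2: arr=0 -> substrate=2 bound=2 product=0
t=3: arr=3 -> substrate=5 bound=2 product=0
t=4: arr=0 -> substrate=3 bound=2 product=2
t=5: arr=0 -> substrate=3 bound=2 product=2
t=6: arr=3 -> substrate=6 bound=2 product=2
t=7: arr=1 -> substrate=7 bound=2 product=2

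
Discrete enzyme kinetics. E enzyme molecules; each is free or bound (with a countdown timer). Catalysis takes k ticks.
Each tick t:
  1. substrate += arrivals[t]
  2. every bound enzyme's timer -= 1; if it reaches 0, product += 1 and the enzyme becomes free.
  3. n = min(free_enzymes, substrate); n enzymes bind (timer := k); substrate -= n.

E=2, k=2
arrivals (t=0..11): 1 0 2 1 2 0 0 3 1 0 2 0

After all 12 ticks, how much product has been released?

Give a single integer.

Answer: 9

Derivation:
t=0: arr=1 -> substrate=0 bound=1 product=0
t=1: arr=0 -> substrate=0 bound=1 product=0
t=2: arr=2 -> substrate=0 bound=2 product=1
t=3: arr=1 -> substrate=1 bound=2 product=1
t=4: arr=2 -> substrate=1 bound=2 product=3
t=5: arr=0 -> substrate=1 bound=2 product=3
t=6: arr=0 -> substrate=0 bound=1 product=5
t=7: arr=3 -> substrate=2 bound=2 product=5
t=8: arr=1 -> substrate=2 bound=2 product=6
t=9: arr=0 -> substrate=1 bound=2 product=7
t=10: arr=2 -> substrate=2 bound=2 product=8
t=11: arr=0 -> substrate=1 bound=2 product=9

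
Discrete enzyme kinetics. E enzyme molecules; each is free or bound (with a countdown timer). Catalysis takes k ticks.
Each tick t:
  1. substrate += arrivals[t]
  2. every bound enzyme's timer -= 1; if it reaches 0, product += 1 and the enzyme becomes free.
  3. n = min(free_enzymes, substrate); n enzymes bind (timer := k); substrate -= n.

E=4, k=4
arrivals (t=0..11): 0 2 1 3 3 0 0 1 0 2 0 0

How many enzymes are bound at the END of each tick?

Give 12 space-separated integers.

t=0: arr=0 -> substrate=0 bound=0 product=0
t=1: arr=2 -> substrate=0 bound=2 product=0
t=2: arr=1 -> substrate=0 bound=3 product=0
t=3: arr=3 -> substrate=2 bound=4 product=0
t=4: arr=3 -> substrate=5 bound=4 product=0
t=5: arr=0 -> substrate=3 bound=4 product=2
t=6: arr=0 -> substrate=2 bound=4 product=3
t=7: arr=1 -> substrate=2 bound=4 product=4
t=8: arr=0 -> substrate=2 bound=4 product=4
t=9: arr=2 -> substrate=2 bound=4 product=6
t=10: arr=0 -> substrate=1 bound=4 product=7
t=11: arr=0 -> substrate=0 bound=4 product=8

Answer: 0 2 3 4 4 4 4 4 4 4 4 4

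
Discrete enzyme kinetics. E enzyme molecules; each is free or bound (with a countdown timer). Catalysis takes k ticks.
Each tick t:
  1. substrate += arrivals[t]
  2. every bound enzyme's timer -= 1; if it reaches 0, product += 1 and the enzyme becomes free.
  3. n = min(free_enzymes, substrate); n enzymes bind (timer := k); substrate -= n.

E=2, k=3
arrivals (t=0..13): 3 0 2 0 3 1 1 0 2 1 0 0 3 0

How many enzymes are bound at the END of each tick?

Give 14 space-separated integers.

t=0: arr=3 -> substrate=1 bound=2 product=0
t=1: arr=0 -> substrate=1 bound=2 product=0
t=2: arr=2 -> substrate=3 bound=2 product=0
t=3: arr=0 -> substrate=1 bound=2 product=2
t=4: arr=3 -> substrate=4 bound=2 product=2
t=5: arr=1 -> substrate=5 bound=2 product=2
t=6: arr=1 -> substrate=4 bound=2 product=4
t=7: arr=0 -> substrate=4 bound=2 product=4
t=8: arr=2 -> substrate=6 bound=2 product=4
t=9: arr=1 -> substrate=5 bound=2 product=6
t=10: arr=0 -> substrate=5 bound=2 product=6
t=11: arr=0 -> substrate=5 bound=2 product=6
t=12: arr=3 -> substrate=6 bound=2 product=8
t=13: arr=0 -> substrate=6 bound=2 product=8

Answer: 2 2 2 2 2 2 2 2 2 2 2 2 2 2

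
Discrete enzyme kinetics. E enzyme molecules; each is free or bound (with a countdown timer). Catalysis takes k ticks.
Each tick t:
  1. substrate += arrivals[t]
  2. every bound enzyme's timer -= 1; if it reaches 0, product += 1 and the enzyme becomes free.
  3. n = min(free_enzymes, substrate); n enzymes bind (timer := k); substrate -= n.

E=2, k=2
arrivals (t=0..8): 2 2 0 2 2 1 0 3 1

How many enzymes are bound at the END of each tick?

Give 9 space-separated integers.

Answer: 2 2 2 2 2 2 2 2 2

Derivation:
t=0: arr=2 -> substrate=0 bound=2 product=0
t=1: arr=2 -> substrate=2 bound=2 product=0
t=2: arr=0 -> substrate=0 bound=2 product=2
t=3: arr=2 -> substrate=2 bound=2 product=2
t=4: arr=2 -> substrate=2 bound=2 product=4
t=5: arr=1 -> substrate=3 bound=2 product=4
t=6: arr=0 -> substrate=1 bound=2 product=6
t=7: arr=3 -> substrate=4 bound=2 product=6
t=8: arr=1 -> substrate=3 bound=2 product=8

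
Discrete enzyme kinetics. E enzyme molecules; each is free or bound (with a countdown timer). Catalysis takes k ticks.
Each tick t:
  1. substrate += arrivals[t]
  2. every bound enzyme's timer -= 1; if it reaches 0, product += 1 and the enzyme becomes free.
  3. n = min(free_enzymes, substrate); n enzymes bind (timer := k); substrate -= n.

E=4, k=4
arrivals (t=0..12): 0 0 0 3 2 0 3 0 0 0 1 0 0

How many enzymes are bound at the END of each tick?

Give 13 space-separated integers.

Answer: 0 0 0 3 4 4 4 4 4 4 4 2 1

Derivation:
t=0: arr=0 -> substrate=0 bound=0 product=0
t=1: arr=0 -> substrate=0 bound=0 product=0
t=2: arr=0 -> substrate=0 bound=0 product=0
t=3: arr=3 -> substrate=0 bound=3 product=0
t=4: arr=2 -> substrate=1 bound=4 product=0
t=5: arr=0 -> substrate=1 bound=4 product=0
t=6: arr=3 -> substrate=4 bound=4 product=0
t=7: arr=0 -> substrate=1 bound=4 product=3
t=8: arr=0 -> substrate=0 bound=4 product=4
t=9: arr=0 -> substrate=0 bound=4 product=4
t=10: arr=1 -> substrate=1 bound=4 product=4
t=11: arr=0 -> substrate=0 bound=2 product=7
t=12: arr=0 -> substrate=0 bound=1 product=8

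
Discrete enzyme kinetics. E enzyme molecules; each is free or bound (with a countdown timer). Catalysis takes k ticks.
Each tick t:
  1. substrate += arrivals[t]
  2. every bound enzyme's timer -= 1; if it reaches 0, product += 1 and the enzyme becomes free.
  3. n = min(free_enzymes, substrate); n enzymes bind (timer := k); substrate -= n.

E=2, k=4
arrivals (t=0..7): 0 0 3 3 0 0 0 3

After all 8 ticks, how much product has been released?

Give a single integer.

t=0: arr=0 -> substrate=0 bound=0 product=0
t=1: arr=0 -> substrate=0 bound=0 product=0
t=2: arr=3 -> substrate=1 bound=2 product=0
t=3: arr=3 -> substrate=4 bound=2 product=0
t=4: arr=0 -> substrate=4 bound=2 product=0
t=5: arr=0 -> substrate=4 bound=2 product=0
t=6: arr=0 -> substrate=2 bound=2 product=2
t=7: arr=3 -> substrate=5 bound=2 product=2

Answer: 2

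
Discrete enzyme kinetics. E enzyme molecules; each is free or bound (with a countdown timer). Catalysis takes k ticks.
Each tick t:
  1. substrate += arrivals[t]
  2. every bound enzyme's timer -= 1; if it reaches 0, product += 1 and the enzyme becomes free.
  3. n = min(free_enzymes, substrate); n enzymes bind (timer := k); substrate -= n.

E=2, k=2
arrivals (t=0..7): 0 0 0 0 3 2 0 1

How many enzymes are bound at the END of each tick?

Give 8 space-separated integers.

t=0: arr=0 -> substrate=0 bound=0 product=0
t=1: arr=0 -> substrate=0 bound=0 product=0
t=2: arr=0 -> substrate=0 bound=0 product=0
t=3: arr=0 -> substrate=0 bound=0 product=0
t=4: arr=3 -> substrate=1 bound=2 product=0
t=5: arr=2 -> substrate=3 bound=2 product=0
t=6: arr=0 -> substrate=1 bound=2 product=2
t=7: arr=1 -> substrate=2 bound=2 product=2

Answer: 0 0 0 0 2 2 2 2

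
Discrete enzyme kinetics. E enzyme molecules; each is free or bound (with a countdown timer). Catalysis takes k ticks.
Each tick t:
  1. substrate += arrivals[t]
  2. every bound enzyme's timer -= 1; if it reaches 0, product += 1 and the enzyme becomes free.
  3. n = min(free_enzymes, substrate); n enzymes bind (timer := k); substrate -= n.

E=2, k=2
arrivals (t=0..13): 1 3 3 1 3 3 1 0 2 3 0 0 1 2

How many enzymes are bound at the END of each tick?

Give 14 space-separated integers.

t=0: arr=1 -> substrate=0 bound=1 product=0
t=1: arr=3 -> substrate=2 bound=2 product=0
t=2: arr=3 -> substrate=4 bound=2 product=1
t=3: arr=1 -> substrate=4 bound=2 product=2
t=4: arr=3 -> substrate=6 bound=2 product=3
t=5: arr=3 -> substrate=8 bound=2 product=4
t=6: arr=1 -> substrate=8 bound=2 product=5
t=7: arr=0 -> substrate=7 bound=2 product=6
t=8: arr=2 -> substrate=8 bound=2 product=7
t=9: arr=3 -> substrate=10 bound=2 product=8
t=10: arr=0 -> substrate=9 bound=2 product=9
t=11: arr=0 -> substrate=8 bound=2 product=10
t=12: arr=1 -> substrate=8 bound=2 product=11
t=13: arr=2 -> substrate=9 bound=2 product=12

Answer: 1 2 2 2 2 2 2 2 2 2 2 2 2 2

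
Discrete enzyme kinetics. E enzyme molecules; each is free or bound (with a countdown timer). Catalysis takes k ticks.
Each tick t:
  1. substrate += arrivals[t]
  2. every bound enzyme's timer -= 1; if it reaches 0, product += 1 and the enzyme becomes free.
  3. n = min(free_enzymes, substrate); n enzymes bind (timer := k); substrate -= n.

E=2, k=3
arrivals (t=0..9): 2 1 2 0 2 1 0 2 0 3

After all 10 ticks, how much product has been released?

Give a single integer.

Answer: 6

Derivation:
t=0: arr=2 -> substrate=0 bound=2 product=0
t=1: arr=1 -> substrate=1 bound=2 product=0
t=2: arr=2 -> substrate=3 bound=2 product=0
t=3: arr=0 -> substrate=1 bound=2 product=2
t=4: arr=2 -> substrate=3 bound=2 product=2
t=5: arr=1 -> substrate=4 bound=2 product=2
t=6: arr=0 -> substrate=2 bound=2 product=4
t=7: arr=2 -> substrate=4 bound=2 product=4
t=8: arr=0 -> substrate=4 bound=2 product=4
t=9: arr=3 -> substrate=5 bound=2 product=6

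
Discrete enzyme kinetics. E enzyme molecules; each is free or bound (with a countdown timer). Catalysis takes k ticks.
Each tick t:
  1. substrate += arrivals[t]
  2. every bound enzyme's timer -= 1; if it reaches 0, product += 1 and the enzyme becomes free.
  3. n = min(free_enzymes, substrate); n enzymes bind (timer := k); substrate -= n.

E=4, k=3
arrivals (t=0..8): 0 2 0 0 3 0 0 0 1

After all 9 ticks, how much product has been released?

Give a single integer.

Answer: 5

Derivation:
t=0: arr=0 -> substrate=0 bound=0 product=0
t=1: arr=2 -> substrate=0 bound=2 product=0
t=2: arr=0 -> substrate=0 bound=2 product=0
t=3: arr=0 -> substrate=0 bound=2 product=0
t=4: arr=3 -> substrate=0 bound=3 product=2
t=5: arr=0 -> substrate=0 bound=3 product=2
t=6: arr=0 -> substrate=0 bound=3 product=2
t=7: arr=0 -> substrate=0 bound=0 product=5
t=8: arr=1 -> substrate=0 bound=1 product=5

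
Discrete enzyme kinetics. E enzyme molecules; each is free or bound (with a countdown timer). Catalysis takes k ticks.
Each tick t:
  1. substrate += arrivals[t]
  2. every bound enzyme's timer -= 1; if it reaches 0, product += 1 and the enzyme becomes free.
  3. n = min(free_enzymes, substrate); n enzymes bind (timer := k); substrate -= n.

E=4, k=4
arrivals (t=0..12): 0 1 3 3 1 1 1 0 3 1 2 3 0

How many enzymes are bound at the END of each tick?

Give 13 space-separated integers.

Answer: 0 1 4 4 4 4 4 4 4 4 4 4 4

Derivation:
t=0: arr=0 -> substrate=0 bound=0 product=0
t=1: arr=1 -> substrate=0 bound=1 product=0
t=2: arr=3 -> substrate=0 bound=4 product=0
t=3: arr=3 -> substrate=3 bound=4 product=0
t=4: arr=1 -> substrate=4 bound=4 product=0
t=5: arr=1 -> substrate=4 bound=4 product=1
t=6: arr=1 -> substrate=2 bound=4 product=4
t=7: arr=0 -> substrate=2 bound=4 product=4
t=8: arr=3 -> substrate=5 bound=4 product=4
t=9: arr=1 -> substrate=5 bound=4 product=5
t=10: arr=2 -> substrate=4 bound=4 product=8
t=11: arr=3 -> substrate=7 bound=4 product=8
t=12: arr=0 -> substrate=7 bound=4 product=8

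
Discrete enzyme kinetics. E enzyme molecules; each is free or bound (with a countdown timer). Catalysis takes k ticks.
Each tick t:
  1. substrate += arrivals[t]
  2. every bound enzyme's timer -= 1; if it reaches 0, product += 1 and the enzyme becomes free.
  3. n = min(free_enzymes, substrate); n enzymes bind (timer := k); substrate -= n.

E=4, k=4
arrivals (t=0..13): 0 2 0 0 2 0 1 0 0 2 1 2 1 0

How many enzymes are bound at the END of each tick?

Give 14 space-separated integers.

Answer: 0 2 2 2 4 2 3 3 1 3 3 4 4 4

Derivation:
t=0: arr=0 -> substrate=0 bound=0 product=0
t=1: arr=2 -> substrate=0 bound=2 product=0
t=2: arr=0 -> substrate=0 bound=2 product=0
t=3: arr=0 -> substrate=0 bound=2 product=0
t=4: arr=2 -> substrate=0 bound=4 product=0
t=5: arr=0 -> substrate=0 bound=2 product=2
t=6: arr=1 -> substrate=0 bound=3 product=2
t=7: arr=0 -> substrate=0 bound=3 product=2
t=8: arr=0 -> substrate=0 bound=1 product=4
t=9: arr=2 -> substrate=0 bound=3 product=4
t=10: arr=1 -> substrate=0 bound=3 product=5
t=11: arr=2 -> substrate=1 bound=4 product=5
t=12: arr=1 -> substrate=2 bound=4 product=5
t=13: arr=0 -> substrate=0 bound=4 product=7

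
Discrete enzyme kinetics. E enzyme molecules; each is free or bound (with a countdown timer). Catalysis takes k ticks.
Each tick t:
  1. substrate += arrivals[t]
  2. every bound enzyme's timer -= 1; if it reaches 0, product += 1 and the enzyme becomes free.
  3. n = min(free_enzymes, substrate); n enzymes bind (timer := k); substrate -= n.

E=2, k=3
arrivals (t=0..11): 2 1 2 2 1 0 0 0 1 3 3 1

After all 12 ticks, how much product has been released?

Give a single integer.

t=0: arr=2 -> substrate=0 bound=2 product=0
t=1: arr=1 -> substrate=1 bound=2 product=0
t=2: arr=2 -> substrate=3 bound=2 product=0
t=3: arr=2 -> substrate=3 bound=2 product=2
t=4: arr=1 -> substrate=4 bound=2 product=2
t=5: arr=0 -> substrate=4 bound=2 product=2
t=6: arr=0 -> substrate=2 bound=2 product=4
t=7: arr=0 -> substrate=2 bound=2 product=4
t=8: arr=1 -> substrate=3 bound=2 product=4
t=9: arr=3 -> substrate=4 bound=2 product=6
t=10: arr=3 -> substrate=7 bound=2 product=6
t=11: arr=1 -> substrate=8 bound=2 product=6

Answer: 6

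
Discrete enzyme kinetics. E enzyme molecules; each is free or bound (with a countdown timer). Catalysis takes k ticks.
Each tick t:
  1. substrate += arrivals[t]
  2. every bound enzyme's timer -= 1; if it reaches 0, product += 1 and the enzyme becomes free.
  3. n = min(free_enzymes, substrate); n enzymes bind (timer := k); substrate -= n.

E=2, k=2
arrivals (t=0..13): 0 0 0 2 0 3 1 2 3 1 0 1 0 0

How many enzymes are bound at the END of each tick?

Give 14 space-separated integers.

t=0: arr=0 -> substrate=0 bound=0 product=0
t=1: arr=0 -> substrate=0 bound=0 product=0
t=2: arr=0 -> substrate=0 bound=0 product=0
t=3: arr=2 -> substrate=0 bound=2 product=0
t=4: arr=0 -> substrate=0 bound=2 product=0
t=5: arr=3 -> substrate=1 bound=2 product=2
t=6: arr=1 -> substrate=2 bound=2 product=2
t=7: arr=2 -> substrate=2 bound=2 product=4
t=8: arr=3 -> substrate=5 bound=2 product=4
t=9: arr=1 -> substrate=4 bound=2 product=6
t=10: arr=0 -> substrate=4 bound=2 product=6
t=11: arr=1 -> substrate=3 bound=2 product=8
t=12: arr=0 -> substrate=3 bound=2 product=8
t=13: arr=0 -> substrate=1 bound=2 product=10

Answer: 0 0 0 2 2 2 2 2 2 2 2 2 2 2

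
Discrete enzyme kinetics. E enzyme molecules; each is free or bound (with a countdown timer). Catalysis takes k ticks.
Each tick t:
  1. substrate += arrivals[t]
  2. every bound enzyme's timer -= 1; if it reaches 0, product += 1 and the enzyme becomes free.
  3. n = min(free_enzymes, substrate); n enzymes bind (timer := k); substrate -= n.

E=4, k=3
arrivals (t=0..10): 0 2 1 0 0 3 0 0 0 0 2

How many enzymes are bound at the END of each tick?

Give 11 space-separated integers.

t=0: arr=0 -> substrate=0 bound=0 product=0
t=1: arr=2 -> substrate=0 bound=2 product=0
t=2: arr=1 -> substrate=0 bound=3 product=0
t=3: arr=0 -> substrate=0 bound=3 product=0
t=4: arr=0 -> substrate=0 bound=1 product=2
t=5: arr=3 -> substrate=0 bound=3 product=3
t=6: arr=0 -> substrate=0 bound=3 product=3
t=7: arr=0 -> substrate=0 bound=3 product=3
t=8: arr=0 -> substrate=0 bound=0 product=6
t=9: arr=0 -> substrate=0 bound=0 product=6
t=10: arr=2 -> substrate=0 bound=2 product=6

Answer: 0 2 3 3 1 3 3 3 0 0 2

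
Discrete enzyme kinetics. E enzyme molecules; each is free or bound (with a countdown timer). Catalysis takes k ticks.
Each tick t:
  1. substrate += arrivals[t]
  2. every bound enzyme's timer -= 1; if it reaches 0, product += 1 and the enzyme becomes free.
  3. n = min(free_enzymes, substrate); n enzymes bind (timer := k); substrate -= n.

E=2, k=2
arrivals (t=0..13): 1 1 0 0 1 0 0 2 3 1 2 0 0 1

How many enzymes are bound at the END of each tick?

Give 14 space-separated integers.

Answer: 1 2 1 0 1 1 0 2 2 2 2 2 2 2

Derivation:
t=0: arr=1 -> substrate=0 bound=1 product=0
t=1: arr=1 -> substrate=0 bound=2 product=0
t=2: arr=0 -> substrate=0 bound=1 product=1
t=3: arr=0 -> substrate=0 bound=0 product=2
t=4: arr=1 -> substrate=0 bound=1 product=2
t=5: arr=0 -> substrate=0 bound=1 product=2
t=6: arr=0 -> substrate=0 bound=0 product=3
t=7: arr=2 -> substrate=0 bound=2 product=3
t=8: arr=3 -> substrate=3 bound=2 product=3
t=9: arr=1 -> substrate=2 bound=2 product=5
t=10: arr=2 -> substrate=4 bound=2 product=5
t=11: arr=0 -> substrate=2 bound=2 product=7
t=12: arr=0 -> substrate=2 bound=2 product=7
t=13: arr=1 -> substrate=1 bound=2 product=9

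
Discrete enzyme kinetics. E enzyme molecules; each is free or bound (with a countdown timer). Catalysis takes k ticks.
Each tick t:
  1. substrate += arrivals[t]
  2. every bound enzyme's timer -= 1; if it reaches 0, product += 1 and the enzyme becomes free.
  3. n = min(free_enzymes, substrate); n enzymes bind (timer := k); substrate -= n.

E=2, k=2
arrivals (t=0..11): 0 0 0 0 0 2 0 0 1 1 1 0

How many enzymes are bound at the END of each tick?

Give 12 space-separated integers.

Answer: 0 0 0 0 0 2 2 0 1 2 2 1

Derivation:
t=0: arr=0 -> substrate=0 bound=0 product=0
t=1: arr=0 -> substrate=0 bound=0 product=0
t=2: arr=0 -> substrate=0 bound=0 product=0
t=3: arr=0 -> substrate=0 bound=0 product=0
t=4: arr=0 -> substrate=0 bound=0 product=0
t=5: arr=2 -> substrate=0 bound=2 product=0
t=6: arr=0 -> substrate=0 bound=2 product=0
t=7: arr=0 -> substrate=0 bound=0 product=2
t=8: arr=1 -> substrate=0 bound=1 product=2
t=9: arr=1 -> substrate=0 bound=2 product=2
t=10: arr=1 -> substrate=0 bound=2 product=3
t=11: arr=0 -> substrate=0 bound=1 product=4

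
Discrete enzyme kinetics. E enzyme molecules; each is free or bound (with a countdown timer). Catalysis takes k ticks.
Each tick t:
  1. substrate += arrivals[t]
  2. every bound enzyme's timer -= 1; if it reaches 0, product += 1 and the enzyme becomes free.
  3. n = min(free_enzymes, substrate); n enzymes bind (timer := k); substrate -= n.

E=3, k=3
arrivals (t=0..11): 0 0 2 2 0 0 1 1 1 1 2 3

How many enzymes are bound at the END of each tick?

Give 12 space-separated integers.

t=0: arr=0 -> substrate=0 bound=0 product=0
t=1: arr=0 -> substrate=0 bound=0 product=0
t=2: arr=2 -> substrate=0 bound=2 product=0
t=3: arr=2 -> substrate=1 bound=3 product=0
t=4: arr=0 -> substrate=1 bound=3 product=0
t=5: arr=0 -> substrate=0 bound=2 product=2
t=6: arr=1 -> substrate=0 bound=2 product=3
t=7: arr=1 -> substrate=0 bound=3 product=3
t=8: arr=1 -> substrate=0 bound=3 product=4
t=9: arr=1 -> substrate=0 bound=3 product=5
t=10: arr=2 -> substrate=1 bound=3 product=6
t=11: arr=3 -> substrate=3 bound=3 product=7

Answer: 0 0 2 3 3 2 2 3 3 3 3 3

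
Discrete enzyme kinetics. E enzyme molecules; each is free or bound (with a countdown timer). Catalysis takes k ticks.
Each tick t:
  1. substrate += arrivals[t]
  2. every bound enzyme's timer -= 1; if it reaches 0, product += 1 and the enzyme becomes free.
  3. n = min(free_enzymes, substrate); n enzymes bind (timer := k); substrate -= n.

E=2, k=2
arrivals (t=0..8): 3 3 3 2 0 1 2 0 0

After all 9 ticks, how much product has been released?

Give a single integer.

t=0: arr=3 -> substrate=1 bound=2 product=0
t=1: arr=3 -> substrate=4 bound=2 product=0
t=2: arr=3 -> substrate=5 bound=2 product=2
t=3: arr=2 -> substrate=7 bound=2 product=2
t=4: arr=0 -> substrate=5 bound=2 product=4
t=5: arr=1 -> substrate=6 bound=2 product=4
t=6: arr=2 -> substrate=6 bound=2 product=6
t=7: arr=0 -> substrate=6 bound=2 product=6
t=8: arr=0 -> substrate=4 bound=2 product=8

Answer: 8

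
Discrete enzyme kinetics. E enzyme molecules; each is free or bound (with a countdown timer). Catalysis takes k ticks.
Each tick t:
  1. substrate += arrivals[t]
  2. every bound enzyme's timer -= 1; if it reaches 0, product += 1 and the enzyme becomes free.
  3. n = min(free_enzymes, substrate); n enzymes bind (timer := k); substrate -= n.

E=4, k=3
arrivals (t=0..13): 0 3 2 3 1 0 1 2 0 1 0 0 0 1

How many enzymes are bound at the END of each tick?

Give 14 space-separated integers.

t=0: arr=0 -> substrate=0 bound=0 product=0
t=1: arr=3 -> substrate=0 bound=3 product=0
t=2: arr=2 -> substrate=1 bound=4 product=0
t=3: arr=3 -> substrate=4 bound=4 product=0
t=4: arr=1 -> substrate=2 bound=4 product=3
t=5: arr=0 -> substrate=1 bound=4 product=4
t=6: arr=1 -> substrate=2 bound=4 product=4
t=7: arr=2 -> substrate=1 bound=4 product=7
t=8: arr=0 -> substrate=0 bound=4 product=8
t=9: arr=1 -> substrate=1 bound=4 product=8
t=10: arr=0 -> substrate=0 bound=2 product=11
t=11: arr=0 -> substrate=0 bound=1 product=12
t=12: arr=0 -> substrate=0 bound=1 product=12
t=13: arr=1 -> substrate=0 bound=1 product=13

Answer: 0 3 4 4 4 4 4 4 4 4 2 1 1 1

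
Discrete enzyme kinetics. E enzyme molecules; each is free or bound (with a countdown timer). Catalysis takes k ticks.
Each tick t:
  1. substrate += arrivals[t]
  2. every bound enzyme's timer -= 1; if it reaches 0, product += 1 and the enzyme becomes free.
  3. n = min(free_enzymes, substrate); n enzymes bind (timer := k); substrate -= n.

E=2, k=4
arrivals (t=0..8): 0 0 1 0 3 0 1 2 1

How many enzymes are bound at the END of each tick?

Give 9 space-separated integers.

t=0: arr=0 -> substrate=0 bound=0 product=0
t=1: arr=0 -> substrate=0 bound=0 product=0
t=2: arr=1 -> substrate=0 bound=1 product=0
t=3: arr=0 -> substrate=0 bound=1 product=0
t=4: arr=3 -> substrate=2 bound=2 product=0
t=5: arr=0 -> substrate=2 bound=2 product=0
t=6: arr=1 -> substrate=2 bound=2 product=1
t=7: arr=2 -> substrate=4 bound=2 product=1
t=8: arr=1 -> substrate=4 bound=2 product=2

Answer: 0 0 1 1 2 2 2 2 2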